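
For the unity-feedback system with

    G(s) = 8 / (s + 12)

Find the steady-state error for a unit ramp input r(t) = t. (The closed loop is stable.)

e_ss = ∞

G(s) has no poles at the origin.
This is a Type 0 system; Kv = lim_{s→0} s·G(s) = 0, so the steady-state error for a ramp input is infinite.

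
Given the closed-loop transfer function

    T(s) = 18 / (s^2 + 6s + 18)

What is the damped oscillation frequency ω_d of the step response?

Comparing s^2 + 6s + 18 to s^2 + 2ζωₙs + ωₙ²: ωₙ = √18 ≈ 4.243 rad/s and ζ = 6/(2·√18) ≈ 0.7071.
ζωₙ = 6/2 = 3, so ω_d = ωₙ√(1−ζ²) = √(ωₙ² − (ζωₙ)²) = √(18 − 3²) = √9 = 3 rad/s.

ω_d = 3 rad/s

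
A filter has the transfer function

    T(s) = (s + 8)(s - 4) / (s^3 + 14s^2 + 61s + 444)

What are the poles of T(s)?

s = -1 + 6j, -1 - 6j, -12

The poles are the roots of the denominator s^3 + 14s^2 + 61s + 444 = 0.
Trying s = -12: the polynomial evaluates to 0, so (s + 12) is a factor.
Dividing out leaves s^2 + 2s + 37 = 0.
The quadratic formula then gives s = -1 ± 6j.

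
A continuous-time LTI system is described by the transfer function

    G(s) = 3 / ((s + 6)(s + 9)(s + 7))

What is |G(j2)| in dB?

Substitute s = j2: numerator = 3, denominator = 290 + j310.
|G(j2)| = |3| / |290 + j310| = 3 / 424.50 ≈ 0.007067.
In decibels: 20·log₁₀(0.007067) ≈ -43.0 dB.

|G(j2)|_dB ≈ -43.0 dB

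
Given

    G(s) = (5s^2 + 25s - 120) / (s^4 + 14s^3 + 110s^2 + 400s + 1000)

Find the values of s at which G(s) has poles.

s = -5 + 5j, -5 - 5j, -2 + 4j, -2 - 4j

The poles are the roots of the denominator s^4 + 14s^3 + 110s^2 + 400s + 1000 = 0.
No real roots exist; factor into two real quadratics: (s^2 + 10s + 50)(s^2 + 4s + 20) = 0.
Each quadratic gives a conjugate pair via the quadratic formula.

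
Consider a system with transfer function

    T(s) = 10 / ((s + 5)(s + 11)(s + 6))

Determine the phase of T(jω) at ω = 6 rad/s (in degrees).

∠T(j6) ≈ -123.8°

At s = j6: numerator = 10, denominator = -462 + j690.
∠T = ∠num − ∠den = 0° − (123.80°) = -123.8°.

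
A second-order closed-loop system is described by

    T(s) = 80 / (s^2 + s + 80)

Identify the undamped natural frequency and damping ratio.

Compare the denominator to the standard form s^2 + 2ζωₙs + ωₙ².
ωₙ² = 80, so ωₙ = √80 ≈ 8.944 rad/s.
2ζωₙ = 1, so ζ = 1/(2·√80) ≈ 0.05590.

ωₙ ≈ 8.944 rad/s, ζ ≈ 0.05590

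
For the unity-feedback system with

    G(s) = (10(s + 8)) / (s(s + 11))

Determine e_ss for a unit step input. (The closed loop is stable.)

G(s) has one pole at the origin.
This is a Type 1 system; for a step input the steady-state error is zero.

e_ss = 0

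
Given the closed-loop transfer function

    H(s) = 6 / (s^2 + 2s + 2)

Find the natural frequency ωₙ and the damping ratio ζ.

ωₙ ≈ 1.414 rad/s, ζ ≈ 0.7071

Compare the denominator to the standard form s^2 + 2ζωₙs + ωₙ².
ωₙ² = 2, so ωₙ = √2 ≈ 1.414 rad/s.
2ζωₙ = 2, so ζ = 2/(2·√2) ≈ 0.7071.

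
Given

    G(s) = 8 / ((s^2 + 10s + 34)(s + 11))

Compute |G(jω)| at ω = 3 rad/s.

|G(j3)| ≈ 0.01797

Substitute s = j3: numerator = 8, denominator = 185 + j405.
|G(j3)| = |8| / |185 + j405| = 8 / 445.25 ≈ 0.01797.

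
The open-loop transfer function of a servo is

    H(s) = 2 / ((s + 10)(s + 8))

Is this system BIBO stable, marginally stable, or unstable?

stable

The poles can be read from the denominator factors: s = -10, -8.
Since all poles lie strictly in the left half-plane, the system is stable.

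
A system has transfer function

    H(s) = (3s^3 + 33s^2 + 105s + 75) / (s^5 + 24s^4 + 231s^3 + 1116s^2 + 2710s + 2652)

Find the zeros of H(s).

s = -5, -5, -1

Set the numerator to zero: 3s^3 + 33s^2 + 105s + 75 = 0, i.e. 3·(s^3 + 11s^2 + 35s + 25) = 0.
Factoring: (s + 5)^2(s + 1) = 0.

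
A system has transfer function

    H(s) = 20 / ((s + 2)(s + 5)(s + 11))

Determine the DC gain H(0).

At s = 0 each factor (s + a) contributes a and each (s^2 + bs + c) contributes c.
H(0) = 20·1 / ((2) · (5) · (11)) = 20/110 = 2/11.

H(0) = 2/11 ≈ 0.1818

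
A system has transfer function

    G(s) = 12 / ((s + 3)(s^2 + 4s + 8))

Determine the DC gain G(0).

G(0) = 1/2 ≈ 0.5000

Set s = 0: G(0) = (12) / (24) = 1/2.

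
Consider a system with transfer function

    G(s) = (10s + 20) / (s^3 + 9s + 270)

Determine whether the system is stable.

unstable

The denominator s^3 + 9s + 270 factors as (s + 6)(s^2 - 6s + 45), giving poles at s = -6, 3 ± 6j.
Since the pole(s) at s = 3 ± 6j lie in the right half-plane, the system is unstable.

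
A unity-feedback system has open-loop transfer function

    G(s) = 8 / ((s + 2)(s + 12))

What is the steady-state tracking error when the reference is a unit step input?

G(s) has no poles at the origin.
This is a Type 0 system. Kp = lim_{s→0} G(s) = 8/24 = 1/3.
e_ss = 1/(1 + Kp) = 1/(1 + 1/3) = 3/4 ≈ 0.7500.

e_ss = 0.7500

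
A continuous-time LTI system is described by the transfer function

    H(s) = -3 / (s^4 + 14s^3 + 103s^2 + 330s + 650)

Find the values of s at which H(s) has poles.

s = -5 ± 5j, -2 ± 3j

The poles are the roots of the denominator s^4 + 14s^3 + 103s^2 + 330s + 650 = 0.
No real roots exist; factor into two real quadratics: (s^2 + 10s + 50)(s^2 + 4s + 13) = 0.
Each quadratic gives a conjugate pair via the quadratic formula.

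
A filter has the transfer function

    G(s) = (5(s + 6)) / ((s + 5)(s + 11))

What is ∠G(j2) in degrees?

At s = j2: numerator = 30 + j10, denominator = 51 + j32.
∠G = ∠num − ∠den = 18.435° − (32.106°) = -13.67°.

∠G(j2) ≈ -13.67°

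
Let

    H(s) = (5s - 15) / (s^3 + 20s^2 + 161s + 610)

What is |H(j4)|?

|H(j4)| ≈ 0.03855

Substitute s = j4: numerator = -15 + j20, denominator = 290 + j580.
|H(j4)| = |-15 + j20| / |290 + j580| = 25 / 648.46 ≈ 0.03855.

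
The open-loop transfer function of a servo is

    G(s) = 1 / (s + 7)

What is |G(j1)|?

Substitute s = j1: numerator = 1, denominator = 7 + j1.
|G(j1)| = |1| / |7 + j1| = 1 / 7.0711 ≈ 0.1414.

|G(j1)| ≈ 0.1414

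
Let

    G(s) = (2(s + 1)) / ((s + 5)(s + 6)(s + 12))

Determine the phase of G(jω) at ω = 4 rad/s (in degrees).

At s = j4: numerator = 2 + j8, denominator = -8 + j584.
∠G = ∠num − ∠den = 75.964° − (90.785°) = -14.82°.

∠G(j4) ≈ -14.82°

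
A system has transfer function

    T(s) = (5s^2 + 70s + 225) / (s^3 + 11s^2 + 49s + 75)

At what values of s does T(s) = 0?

s = -9, -5

Set the numerator to zero: 5s^2 + 70s + 225 = 0, i.e. 5·(s^2 + 14s + 45) = 0.
Factoring: (s + 9)(s + 5) = 0.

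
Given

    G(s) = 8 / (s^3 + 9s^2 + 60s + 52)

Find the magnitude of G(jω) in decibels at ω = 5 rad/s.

Substitute s = j5: numerator = 8, denominator = -173 + j175.
|G(j5)| = |8| / |-173 + j175| = 8 / 246.08 ≈ 0.03251.
In decibels: 20·log₁₀(0.03251) ≈ -29.8 dB.

|G(j5)|_dB ≈ -29.8 dB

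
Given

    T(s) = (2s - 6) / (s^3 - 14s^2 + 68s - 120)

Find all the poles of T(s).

s = 4 + 2j, 4 - 2j, 6

The poles are the roots of the denominator s^3 - 14s^2 + 68s - 120 = 0.
Trying s = 6: the polynomial evaluates to 0, so (s - 6) is a factor.
Dividing out leaves s^2 - 8s + 20 = 0.
The quadratic formula then gives s = 4 ± 2j.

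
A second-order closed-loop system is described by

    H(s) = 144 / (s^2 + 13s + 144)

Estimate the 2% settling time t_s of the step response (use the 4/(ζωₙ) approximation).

Comparing s^2 + 13s + 144 to s^2 + 2ζωₙs + ωₙ²: ωₙ = 12 rad/s and ζ = 13/(2·12) ≈ 0.5417.
ζωₙ = 13/2 = 6.5, so t_s ≈ 4/(ζωₙ) = 4/6.5 ≈ 0.6154 s.

t_s ≈ 0.6154 s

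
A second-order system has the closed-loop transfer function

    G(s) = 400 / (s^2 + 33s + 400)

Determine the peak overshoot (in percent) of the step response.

Comparing s^2 + 33s + 400 to s^2 + 2ζωₙs + ωₙ²: ωₙ = 20 rad/s and ζ = 33/(2·20) = 0.825.
%OS = 100·exp(−πζ/√(1−ζ²)) = 100·exp(−π·0.825/√(1−0.825²)) ≈ 1.02%.

%OS ≈ 1.02%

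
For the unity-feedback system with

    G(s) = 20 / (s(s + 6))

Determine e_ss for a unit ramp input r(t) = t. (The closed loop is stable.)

e_ss = 0.3000

G(s) has one pole at the origin.
This is a Type 1 system. Kv = lim_{s→0} s·G(s) = 20/6 = 10/3.
e_ss = 1/Kv = 1/(10/3) = 3/10 ≈ 0.3000.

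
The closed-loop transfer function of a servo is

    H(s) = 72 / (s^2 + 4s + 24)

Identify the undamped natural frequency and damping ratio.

ωₙ ≈ 4.899 rad/s, ζ ≈ 0.4082

Compare the denominator to the standard form s^2 + 2ζωₙs + ωₙ².
ωₙ² = 24, so ωₙ = √24 ≈ 4.899 rad/s.
2ζωₙ = 4, so ζ = 4/(2·√24) ≈ 0.4082.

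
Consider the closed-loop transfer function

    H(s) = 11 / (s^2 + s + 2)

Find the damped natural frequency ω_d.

Comparing s^2 + s + 2 to s^2 + 2ζωₙs + ωₙ²: ωₙ = √2 ≈ 1.414 rad/s and ζ = 1/(2·√2) ≈ 0.3536.
ζωₙ = 1/2 = 0.5, so ω_d = ωₙ√(1−ζ²) = √(ωₙ² − (ζωₙ)²) = √(2 − 0.5²) = √1.75 ≈ 1.323 rad/s.

ω_d ≈ 1.323 rad/s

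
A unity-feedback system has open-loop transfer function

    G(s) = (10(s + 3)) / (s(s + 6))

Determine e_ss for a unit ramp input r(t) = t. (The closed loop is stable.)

G(s) has one pole at the origin.
This is a Type 1 system. Kv = lim_{s→0} s·G(s) = 30/6 = 5.
e_ss = 1/Kv = 1/(5) = 1/5 ≈ 0.2000.

e_ss = 0.2000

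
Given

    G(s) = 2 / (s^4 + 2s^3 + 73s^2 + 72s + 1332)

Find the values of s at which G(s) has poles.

The poles are the roots of the denominator s^4 + 2s^3 + 73s^2 + 72s + 1332 = 0.
No real roots exist; factor into two real quadratics: (s^2 + 2s + 37)(s^2 + 36) = 0.
Each quadratic gives a conjugate pair via the quadratic formula.

s = -1 ± 6j, ±6j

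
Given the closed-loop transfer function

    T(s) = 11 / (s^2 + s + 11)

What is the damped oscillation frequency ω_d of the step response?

Comparing s^2 + s + 11 to s^2 + 2ζωₙs + ωₙ²: ωₙ = √11 ≈ 3.317 rad/s and ζ = 1/(2·√11) ≈ 0.1508.
ζωₙ = 1/2 = 0.5, so ω_d = ωₙ√(1−ζ²) = √(ωₙ² − (ζωₙ)²) = √(11 − 0.5²) = √10.75 ≈ 3.279 rad/s.

ω_d ≈ 3.279 rad/s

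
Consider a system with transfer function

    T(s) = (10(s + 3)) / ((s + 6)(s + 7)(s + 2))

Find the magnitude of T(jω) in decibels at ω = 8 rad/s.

Substitute s = j8: numerator = 30 + j80, denominator = -876 + j32.
|T(j8)| = |30 + j80| / |-876 + j32| = 85.440 / 876.58 ≈ 0.09747.
In decibels: 20·log₁₀(0.09747) ≈ -20.2 dB.

|T(j8)|_dB ≈ -20.2 dB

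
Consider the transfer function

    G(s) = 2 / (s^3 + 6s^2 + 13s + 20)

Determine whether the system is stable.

The denominator s^3 + 6s^2 + 13s + 20 factors as (s + 4)(s^2 + 2s + 5), giving poles at s = -4, -1 ± 2j.
Since all poles lie strictly in the left half-plane, the system is stable.

stable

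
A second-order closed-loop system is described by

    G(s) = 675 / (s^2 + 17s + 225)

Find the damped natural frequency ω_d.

Comparing s^2 + 17s + 225 to s^2 + 2ζωₙs + ωₙ²: ωₙ = 15 rad/s and ζ = 17/(2·15) ≈ 0.5667.
ζωₙ = 17/2 = 8.5, so ω_d = ωₙ√(1−ζ²) = √(ωₙ² − (ζωₙ)²) = √(225 − 8.5²) = √152.75 ≈ 12.36 rad/s.

ω_d ≈ 12.36 rad/s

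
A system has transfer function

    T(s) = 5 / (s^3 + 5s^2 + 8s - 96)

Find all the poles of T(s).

The poles are the roots of the denominator s^3 + 5s^2 + 8s - 96 = 0.
Trying s = 3: the polynomial evaluates to 0, so (s - 3) is a factor.
Dividing out leaves s^2 + 8s + 32 = 0.
The quadratic formula then gives s = -4 ± 4j.

s = -4 + 4j, -4 - 4j, 3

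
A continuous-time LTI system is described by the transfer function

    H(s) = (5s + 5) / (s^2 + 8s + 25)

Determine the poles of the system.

s = -4 ± 3j

The poles are the roots of the denominator s^2 + 8s + 25 = 0.
Using the quadratic formula: s = (-8 ± √(-36))/2 = -4 ± 3j.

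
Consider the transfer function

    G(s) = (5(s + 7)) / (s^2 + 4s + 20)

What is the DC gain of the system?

At s = 0 each factor (s + a) contributes a and each (s^2 + bs + c) contributes c.
G(0) = 5·(7) / ((20)) = 35/20 = 7/4.

G(0) = 7/4 ≈ 1.750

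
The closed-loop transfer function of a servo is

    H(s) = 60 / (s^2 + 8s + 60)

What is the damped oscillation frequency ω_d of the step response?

Comparing s^2 + 8s + 60 to s^2 + 2ζωₙs + ωₙ²: ωₙ = √60 ≈ 7.746 rad/s and ζ = 8/(2·√60) ≈ 0.5164.
ζωₙ = 8/2 = 4, so ω_d = ωₙ√(1−ζ²) = √(ωₙ² − (ζωₙ)²) = √(60 − 4²) = √44 ≈ 6.633 rad/s.

ω_d ≈ 6.633 rad/s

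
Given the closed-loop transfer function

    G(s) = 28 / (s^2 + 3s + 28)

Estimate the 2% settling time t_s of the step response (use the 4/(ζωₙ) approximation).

Comparing s^2 + 3s + 28 to s^2 + 2ζωₙs + ωₙ²: ωₙ = √28 ≈ 5.292 rad/s and ζ = 3/(2·√28) ≈ 0.2835.
ζωₙ = 3/2 = 1.5, so t_s ≈ 4/(ζωₙ) = 4/1.5 ≈ 2.667 s.

t_s ≈ 2.667 s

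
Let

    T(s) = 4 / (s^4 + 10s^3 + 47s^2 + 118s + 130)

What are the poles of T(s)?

s = -2 + 3j, -2 - 3j, -3 + j, -3 - j

The poles are the roots of the denominator s^4 + 10s^3 + 47s^2 + 118s + 130 = 0.
No real roots exist; factor into two real quadratics: (s^2 + 4s + 13)(s^2 + 6s + 10) = 0.
Each quadratic gives a conjugate pair via the quadratic formula.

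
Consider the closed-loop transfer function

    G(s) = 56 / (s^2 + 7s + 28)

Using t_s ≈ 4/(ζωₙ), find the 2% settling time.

t_s ≈ 1.143 s

Comparing s^2 + 7s + 28 to s^2 + 2ζωₙs + ωₙ²: ωₙ = √28 ≈ 5.292 rad/s and ζ = 7/(2·√28) ≈ 0.6614.
ζωₙ = 7/2 = 3.5, so t_s ≈ 4/(ζωₙ) = 4/3.5 ≈ 1.143 s.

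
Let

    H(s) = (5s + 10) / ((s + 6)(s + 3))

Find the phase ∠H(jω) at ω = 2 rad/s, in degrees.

∠H(j2) ≈ -7.125°

At s = j2: numerator = 10 + j10, denominator = 14 + j18.
∠H = ∠num − ∠den = 45° − (52.125°) = -7.125°.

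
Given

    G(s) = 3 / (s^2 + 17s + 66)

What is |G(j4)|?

|G(j4)| ≈ 0.03554

Substitute s = j4: numerator = 3, denominator = 50 + j68.
|G(j4)| = |3| / |50 + j68| = 3 / 84.404 ≈ 0.03554.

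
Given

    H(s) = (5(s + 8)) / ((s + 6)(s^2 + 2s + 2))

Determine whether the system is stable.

The poles can be read from the denominator factors: s = -6, -1 + j, -1 - j.
Since all poles lie strictly in the left half-plane, the system is stable.

stable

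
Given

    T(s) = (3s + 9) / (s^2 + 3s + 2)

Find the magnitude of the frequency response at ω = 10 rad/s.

Substitute s = j10: numerator = 9 + j30, denominator = -98 + j30.
|T(j10)| = |9 + j30| / |-98 + j30| = 31.321 / 102.49 ≈ 0.3056.

|T(j10)| ≈ 0.3056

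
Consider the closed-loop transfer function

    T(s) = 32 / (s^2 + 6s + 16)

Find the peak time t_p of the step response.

t_p ≈ 1.187 s

Comparing s^2 + 6s + 16 to s^2 + 2ζωₙs + ωₙ²: ωₙ = 4 rad/s and ζ = 6/(2·4) = 0.75.
ζωₙ = 6/2 = 3, so ω_d = ωₙ√(1−ζ²) = √(ωₙ² − (ζωₙ)²) = √(16 − 3²) = √7 ≈ 2.646 rad/s.
t_p = π/ω_d = π/2.646 ≈ 1.187 s.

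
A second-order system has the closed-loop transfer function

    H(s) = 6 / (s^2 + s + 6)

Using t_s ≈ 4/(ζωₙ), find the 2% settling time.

t_s ≈ 8 s

Comparing s^2 + s + 6 to s^2 + 2ζωₙs + ωₙ²: ωₙ = √6 ≈ 2.449 rad/s and ζ = 1/(2·√6) ≈ 0.2041.
ζωₙ = 1/2 = 0.5, so t_s ≈ 4/(ζωₙ) = 4/0.5 = 8 s.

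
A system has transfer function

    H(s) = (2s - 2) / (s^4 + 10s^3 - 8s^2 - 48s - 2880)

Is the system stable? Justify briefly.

The denominator s^4 + 10s^3 - 8s^2 - 48s - 2880 factors as (s + 12)(s^2 + 4s + 40)(s - 6), giving poles at s = -12, -2 + 6j, -2 - 6j, 6.
Since the pole(s) at s = 6 lie in the right half-plane, the system is unstable.

unstable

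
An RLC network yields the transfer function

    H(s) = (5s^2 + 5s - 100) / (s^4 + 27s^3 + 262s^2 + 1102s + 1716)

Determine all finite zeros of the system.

s = -5, 4

Set the numerator to zero: 5s^2 + 5s - 100 = 0, i.e. 5·(s^2 + s - 20) = 0.
Factoring: (s + 5)(s - 4) = 0.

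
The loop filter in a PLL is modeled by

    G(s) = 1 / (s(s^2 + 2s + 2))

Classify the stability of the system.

The poles can be read from the denominator factors: s = 0, -1 + j, -1 - j.
Since the simple pole(s) at s = 0 lie on the jω-axis with none in the right half-plane, the system is marginally stable.

marginally stable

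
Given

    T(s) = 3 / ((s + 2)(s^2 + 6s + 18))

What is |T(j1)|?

|T(j1)| ≈ 0.07442

Substitute s = j1: numerator = 3, denominator = 28 + j29.
|T(j1)| = |3| / |28 + j29| = 3 / 40.311 ≈ 0.07442.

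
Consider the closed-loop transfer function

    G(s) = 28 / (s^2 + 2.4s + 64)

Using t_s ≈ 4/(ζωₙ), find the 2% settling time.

t_s ≈ 3.333 s

Comparing s^2 + 2.4s + 64 to s^2 + 2ζωₙs + ωₙ²: ωₙ = 8 rad/s and ζ = 2.4/(2·8) = 0.15.
ζωₙ = 2.4/2 = 1.2, so t_s ≈ 4/(ζωₙ) = 4/1.2 ≈ 3.333 s.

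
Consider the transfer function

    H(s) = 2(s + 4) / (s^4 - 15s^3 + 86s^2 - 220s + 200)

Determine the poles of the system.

s = 4 + 2j, 4 - 2j, 5, 2

The poles are the roots of the denominator s^4 - 15s^3 + 86s^2 - 220s + 200 = 0.
Trying s = 5: the polynomial evaluates to 0, so (s - 5) is a factor.
Dividing out leaves s^3 - 10s^2 + 36s - 40 = 0.
This factors further as (s^2 - 8s + 20)(s - 2) = 0.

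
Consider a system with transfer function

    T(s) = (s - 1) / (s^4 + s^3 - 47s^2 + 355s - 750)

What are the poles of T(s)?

The poles are the roots of the denominator s^4 + s^3 - 47s^2 + 355s - 750 = 0.
Trying s = 3: the polynomial evaluates to 0, so (s - 3) is a factor.
Dividing out leaves s^3 + 4s^2 - 35s + 250 = 0.
This factors further as (s^2 - 6s + 25)(s + 10) = 0.

s = 3 ± 4j, 3, -10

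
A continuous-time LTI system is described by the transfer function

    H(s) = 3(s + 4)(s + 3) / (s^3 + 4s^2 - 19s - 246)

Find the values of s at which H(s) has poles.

s = 6, -5 + 4j, -5 - 4j

The poles are the roots of the denominator s^3 + 4s^2 - 19s - 246 = 0.
Trying s = 6: the polynomial evaluates to 0, so (s - 6) is a factor.
Dividing out leaves s^2 + 10s + 41 = 0.
The quadratic formula then gives s = -5 ± 4j.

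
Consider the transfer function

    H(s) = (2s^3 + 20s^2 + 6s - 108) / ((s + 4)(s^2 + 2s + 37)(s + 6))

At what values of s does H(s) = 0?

s = -9, 2, -3

Set the numerator to zero: 2s^3 + 20s^2 + 6s - 108 = 0, i.e. 2·(s^3 + 10s^2 + 3s - 54) = 0.
Factoring: (s + 9)(s - 2)(s + 3) = 0.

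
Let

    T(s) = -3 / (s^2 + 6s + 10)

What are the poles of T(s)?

s = -3 ± j

The poles are the roots of the denominator s^2 + 6s + 10 = 0.
Using the quadratic formula: s = (-6 ± √(-4))/2 = -3 ± 1j.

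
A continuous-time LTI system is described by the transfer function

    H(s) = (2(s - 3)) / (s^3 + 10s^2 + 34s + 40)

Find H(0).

H(0) = -3/20 ≈ -0.1500

Set s = 0: H(0) = (-6) / (40) = -3/20.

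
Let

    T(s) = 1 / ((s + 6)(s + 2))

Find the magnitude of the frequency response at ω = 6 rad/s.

Substitute s = j6: numerator = 1, denominator = -24 + j48.
|T(j6)| = |1| / |-24 + j48| = 1 / 53.666 ≈ 0.01863.

|T(j6)| ≈ 0.01863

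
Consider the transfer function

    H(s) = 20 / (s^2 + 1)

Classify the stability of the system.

marginally stable

The poles can be read from the denominator factors: s = ±j.
Since the simple pole(s) at s = ±j lie on the jω-axis with none in the right half-plane, the system is marginally stable.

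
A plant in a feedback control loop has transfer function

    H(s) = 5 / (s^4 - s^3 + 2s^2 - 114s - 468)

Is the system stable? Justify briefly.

The denominator s^4 - s^3 + 2s^2 - 114s - 468 factors as (s - 6)(s + 3)(s^2 + 2s + 26), giving poles at s = 6, -3, -1 ± 5j.
Since the pole(s) at s = 6 lie in the right half-plane, the system is unstable.

unstable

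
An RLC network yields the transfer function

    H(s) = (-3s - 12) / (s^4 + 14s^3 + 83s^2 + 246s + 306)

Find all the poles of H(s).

The poles are the roots of the denominator s^4 + 14s^3 + 83s^2 + 246s + 306 = 0.
No real roots exist; factor into two real quadratics: (s^2 + 6s + 18)(s^2 + 8s + 17) = 0.
Each quadratic gives a conjugate pair via the quadratic formula.

s = -3 ± 3j, -4 ± j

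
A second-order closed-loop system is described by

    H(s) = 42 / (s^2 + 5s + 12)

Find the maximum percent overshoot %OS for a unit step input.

Comparing s^2 + 5s + 12 to s^2 + 2ζωₙs + ωₙ²: ωₙ = √12 ≈ 3.464 rad/s and ζ = 5/(2·√12) ≈ 0.7217.
%OS = 100·exp(−πζ/√(1−ζ²)) = 100·exp(−π·0.7217/√(1−0.7217²)) ≈ 3.78%.

%OS ≈ 3.78%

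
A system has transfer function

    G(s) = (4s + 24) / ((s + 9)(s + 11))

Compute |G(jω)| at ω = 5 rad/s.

|G(j5)| ≈ 0.2511

Substitute s = j5: numerator = 24 + j20, denominator = 74 + j100.
|G(j5)| = |24 + j20| / |74 + j100| = 31.241 / 124.40 ≈ 0.2511.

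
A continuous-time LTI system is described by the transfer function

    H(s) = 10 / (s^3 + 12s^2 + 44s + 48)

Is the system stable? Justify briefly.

The denominator s^3 + 12s^2 + 44s + 48 factors as (s + 4)(s + 2)(s + 6), giving poles at s = -4, -2, -6.
Since all poles lie strictly in the left half-plane, the system is stable.

stable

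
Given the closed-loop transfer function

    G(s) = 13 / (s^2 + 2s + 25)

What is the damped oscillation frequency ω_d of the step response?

Comparing s^2 + 2s + 25 to s^2 + 2ζωₙs + ωₙ²: ωₙ = 5 rad/s and ζ = 2/(2·5) = 0.2.
ζωₙ = 2/2 = 1, so ω_d = ωₙ√(1−ζ²) = √(ωₙ² − (ζωₙ)²) = √(25 − 1²) = √24 ≈ 4.899 rad/s.

ω_d ≈ 4.899 rad/s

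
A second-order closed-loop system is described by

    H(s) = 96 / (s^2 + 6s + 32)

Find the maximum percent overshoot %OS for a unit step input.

Comparing s^2 + 6s + 32 to s^2 + 2ζωₙs + ωₙ²: ωₙ = √32 ≈ 5.657 rad/s and ζ = 6/(2·√32) ≈ 0.5303.
%OS = 100·exp(−πζ/√(1−ζ²)) = 100·exp(−π·0.5303/√(1−0.5303²)) ≈ 14.0%.

%OS ≈ 14.0%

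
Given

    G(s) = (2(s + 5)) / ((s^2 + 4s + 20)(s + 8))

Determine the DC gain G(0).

At s = 0 each factor (s + a) contributes a and each (s^2 + bs + c) contributes c.
G(0) = 2·(5) / ((20) · (8)) = 10/160 = 1/16.

G(0) = 1/16 ≈ 0.06250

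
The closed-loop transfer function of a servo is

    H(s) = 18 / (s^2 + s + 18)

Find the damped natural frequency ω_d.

Comparing s^2 + s + 18 to s^2 + 2ζωₙs + ωₙ²: ωₙ = √18 ≈ 4.243 rad/s and ζ = 1/(2·√18) ≈ 0.1179.
ζωₙ = 1/2 = 0.5, so ω_d = ωₙ√(1−ζ²) = √(ωₙ² − (ζωₙ)²) = √(18 − 0.5²) = √17.75 ≈ 4.213 rad/s.

ω_d ≈ 4.213 rad/s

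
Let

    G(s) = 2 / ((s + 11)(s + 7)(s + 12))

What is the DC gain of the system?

At s = 0 each factor (s + a) contributes a and each (s^2 + bs + c) contributes c.
G(0) = 2·1 / ((11) · (7) · (12)) = 2/924 = 1/462.

G(0) = 1/462 ≈ 0.002165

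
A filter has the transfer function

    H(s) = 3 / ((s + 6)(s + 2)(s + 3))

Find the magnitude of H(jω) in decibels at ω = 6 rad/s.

|H(j6)|_dB ≈ -41.6 dB

Substitute s = j6: numerator = 3, denominator = -360.
|H(j6)| = |3| / |-360| = 3 / 360 ≈ 0.008333.
In decibels: 20·log₁₀(0.008333) ≈ -41.6 dB.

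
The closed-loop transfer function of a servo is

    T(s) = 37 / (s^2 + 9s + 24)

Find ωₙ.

ωₙ ≈ 4.899 rad/s

Compare the denominator to the standard form s^2 + 2ζωₙs + ωₙ².
ωₙ² = 24, so ωₙ = √24 ≈ 4.899 rad/s.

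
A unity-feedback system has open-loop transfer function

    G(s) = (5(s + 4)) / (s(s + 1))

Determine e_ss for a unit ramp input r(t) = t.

e_ss = 0.05000

G(s) has one pole at the origin.
This is a Type 1 system. Kv = lim_{s→0} s·G(s) = 20/1.
e_ss = 1/Kv = 1/(20) = 1/20 ≈ 0.05000.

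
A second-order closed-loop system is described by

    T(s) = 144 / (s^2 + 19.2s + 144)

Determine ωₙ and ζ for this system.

ωₙ = 12 rad/s, ζ = 0.8

Compare the denominator to the standard form s^2 + 2ζωₙs + ωₙ².
ωₙ² = 144, so ωₙ = 12 rad/s.
2ζωₙ = 19.2, so ζ = 19.2/(2·12) = 0.8.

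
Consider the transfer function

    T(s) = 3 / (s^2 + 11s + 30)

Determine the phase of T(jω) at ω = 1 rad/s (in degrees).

At s = j1: numerator = 3, denominator = 29 + j11.
∠T = ∠num − ∠den = 0° − (20.772°) = -20.77°.

∠T(j1) ≈ -20.77°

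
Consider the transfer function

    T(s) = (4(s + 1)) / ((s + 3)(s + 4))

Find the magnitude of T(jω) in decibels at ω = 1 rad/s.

|T(j1)|_dB ≈ -7.25 dB

Substitute s = j1: numerator = 4 + j4, denominator = 11 + j7.
|T(j1)| = |4 + j4| / |11 + j7| = 5.6569 / 13.038 ≈ 0.4339.
In decibels: 20·log₁₀(0.4339) ≈ -7.25 dB.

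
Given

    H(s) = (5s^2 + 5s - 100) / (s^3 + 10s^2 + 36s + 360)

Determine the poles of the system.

s = 6j, -6j, -10

The poles are the roots of the denominator s^3 + 10s^2 + 36s + 360 = 0.
Trying s = -10: the polynomial evaluates to 0, so (s + 10) is a factor.
Dividing out leaves s^2 + 36 = 0.
The quadratic formula then gives s = 0 ± 6j.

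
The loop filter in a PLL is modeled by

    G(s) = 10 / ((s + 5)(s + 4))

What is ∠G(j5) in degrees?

∠G(j5) ≈ -96.34°

At s = j5: numerator = 10, denominator = -5 + j45.
∠G = ∠num − ∠den = 0° − (96.340°) = -96.34°.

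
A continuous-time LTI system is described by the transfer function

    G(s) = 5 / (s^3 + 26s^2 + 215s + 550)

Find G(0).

Set s = 0: G(0) = (5) / (550) = 1/110.

G(0) = 1/110 ≈ 0.009091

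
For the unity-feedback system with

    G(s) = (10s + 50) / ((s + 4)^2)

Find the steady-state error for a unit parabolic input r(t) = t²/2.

G(s) has no poles at the origin.
This is a Type 0 system; Ka = lim_{s→0} s^2·G(s) = 0, so the steady-state error for a parabola input is infinite.

e_ss = ∞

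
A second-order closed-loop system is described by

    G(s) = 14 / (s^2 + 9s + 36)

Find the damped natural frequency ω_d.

Comparing s^2 + 9s + 36 to s^2 + 2ζωₙs + ωₙ²: ωₙ = 6 rad/s and ζ = 9/(2·6) = 0.75.
ζωₙ = 9/2 = 4.5, so ω_d = ωₙ√(1−ζ²) = √(ωₙ² − (ζωₙ)²) = √(36 − 4.5²) = √15.75 ≈ 3.969 rad/s.

ω_d ≈ 3.969 rad/s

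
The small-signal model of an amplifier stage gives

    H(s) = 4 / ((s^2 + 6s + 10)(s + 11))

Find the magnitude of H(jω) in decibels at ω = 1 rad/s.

|H(j1)|_dB ≈ -29.5 dB

Substitute s = j1: numerator = 4, denominator = 93 + j75.
|H(j1)| = |4| / |93 + j75| = 4 / 119.47 ≈ 0.03348.
In decibels: 20·log₁₀(0.03348) ≈ -29.5 dB.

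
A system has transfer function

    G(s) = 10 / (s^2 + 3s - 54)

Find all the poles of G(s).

The poles are the roots of the denominator s^2 + 3s - 54 = 0.
Factoring: (s + 9)(s - 6) = 0, so s = -9 and s = 6.

s = -9, 6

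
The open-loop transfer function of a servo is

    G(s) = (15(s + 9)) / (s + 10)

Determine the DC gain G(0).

G(0) = 27/2 ≈ 13.50

Set s = 0: G(0) = (135) / (10) = 27/2.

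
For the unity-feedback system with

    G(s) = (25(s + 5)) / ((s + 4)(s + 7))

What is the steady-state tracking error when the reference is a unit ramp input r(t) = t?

e_ss = ∞

G(s) has no poles at the origin.
This is a Type 0 system; Kv = lim_{s→0} s·G(s) = 0, so the steady-state error for a ramp input is infinite.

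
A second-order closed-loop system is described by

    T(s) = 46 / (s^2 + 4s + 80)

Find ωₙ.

ωₙ ≈ 8.944 rad/s

Compare the denominator to the standard form s^2 + 2ζωₙs + ωₙ².
ωₙ² = 80, so ωₙ = √80 ≈ 8.944 rad/s.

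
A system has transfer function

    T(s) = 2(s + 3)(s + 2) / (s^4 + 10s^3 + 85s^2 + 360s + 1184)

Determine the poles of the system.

The poles are the roots of the denominator s^4 + 10s^3 + 85s^2 + 360s + 1184 = 0.
No real roots exist; factor into two real quadratics: (s^2 + 2s + 37)(s^2 + 8s + 32) = 0.
Each quadratic gives a conjugate pair via the quadratic formula.

s = -1 + 6j, -1 - 6j, -4 + 4j, -4 - 4j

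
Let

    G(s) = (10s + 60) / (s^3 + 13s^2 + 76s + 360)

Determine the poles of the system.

The poles are the roots of the denominator s^3 + 13s^2 + 76s + 360 = 0.
Trying s = -9: the polynomial evaluates to 0, so (s + 9) is a factor.
Dividing out leaves s^2 + 4s + 40 = 0.
The quadratic formula then gives s = -2 ± 6j.

s = -9, -2 ± 6j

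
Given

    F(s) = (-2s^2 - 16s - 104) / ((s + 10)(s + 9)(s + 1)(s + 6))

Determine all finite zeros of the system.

Set the numerator to zero: -2s^2 - 16s - 104 = 0, i.e. -2·(s^2 + 8s + 52) = 0.
Factoring: (s^2 + 8s + 52) = 0.

s = -4 + 6j, -4 - 6j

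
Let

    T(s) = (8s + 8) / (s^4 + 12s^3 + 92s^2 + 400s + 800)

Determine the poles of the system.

s = -2 + 6j, -2 - 6j, -4 + 2j, -4 - 2j

The poles are the roots of the denominator s^4 + 12s^3 + 92s^2 + 400s + 800 = 0.
No real roots exist; factor into two real quadratics: (s^2 + 4s + 40)(s^2 + 8s + 20) = 0.
Each quadratic gives a conjugate pair via the quadratic formula.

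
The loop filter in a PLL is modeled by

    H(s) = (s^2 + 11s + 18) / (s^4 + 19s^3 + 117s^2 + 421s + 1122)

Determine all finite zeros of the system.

s = -2, -9

Set the numerator to zero: s^2 + 11s + 18 = 0.
Factoring: (s + 2)(s + 9) = 0.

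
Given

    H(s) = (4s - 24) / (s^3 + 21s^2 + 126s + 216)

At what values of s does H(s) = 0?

Set the numerator to zero: 4s - 24 = 0, i.e. 4·(s - 6) = 0.
So s = 6.

s = 6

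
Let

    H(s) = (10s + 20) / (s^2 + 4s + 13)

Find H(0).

H(0) = 20/13 ≈ 1.538

Set s = 0: H(0) = (20) / (13) = 20/13.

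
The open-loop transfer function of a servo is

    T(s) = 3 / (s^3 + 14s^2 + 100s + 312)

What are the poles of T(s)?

s = -4 + 6j, -4 - 6j, -6

The poles are the roots of the denominator s^3 + 14s^2 + 100s + 312 = 0.
Trying s = -6: the polynomial evaluates to 0, so (s + 6) is a factor.
Dividing out leaves s^2 + 8s + 52 = 0.
The quadratic formula then gives s = -4 ± 6j.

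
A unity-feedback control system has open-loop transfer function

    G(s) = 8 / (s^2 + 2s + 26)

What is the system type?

Type 0

The denominator has no factor of s at the origin — no free integrator — so this is a Type 0 system.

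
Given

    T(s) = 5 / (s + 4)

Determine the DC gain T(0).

Set s = 0: T(0) = (5) / (4) = 5/4.

T(0) = 5/4 ≈ 1.250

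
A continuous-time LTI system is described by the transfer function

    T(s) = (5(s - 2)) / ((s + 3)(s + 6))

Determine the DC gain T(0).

T(0) = -5/9 ≈ -0.5556

At s = 0 each factor (s + a) contributes a and each (s^2 + bs + c) contributes c.
T(0) = 5·(-2) / ((3) · (6)) = -10/18 = -5/9.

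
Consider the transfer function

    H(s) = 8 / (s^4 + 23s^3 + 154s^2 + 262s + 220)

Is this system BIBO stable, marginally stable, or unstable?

stable

The denominator s^4 + 23s^3 + 154s^2 + 262s + 220 factors as (s + 10)(s + 11)(s^2 + 2s + 2), giving poles at s = -10, -11, -1 ± j.
Since all poles lie strictly in the left half-plane, the system is stable.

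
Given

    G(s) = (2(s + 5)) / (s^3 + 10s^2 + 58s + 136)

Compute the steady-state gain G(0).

Set s = 0: G(0) = (10) / (136) = 5/68.

G(0) = 5/68 ≈ 0.07353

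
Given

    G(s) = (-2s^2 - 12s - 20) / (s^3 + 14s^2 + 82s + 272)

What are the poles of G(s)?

s = -3 + 5j, -3 - 5j, -8

The poles are the roots of the denominator s^3 + 14s^2 + 82s + 272 = 0.
Trying s = -8: the polynomial evaluates to 0, so (s + 8) is a factor.
Dividing out leaves s^2 + 6s + 34 = 0.
The quadratic formula then gives s = -3 ± 5j.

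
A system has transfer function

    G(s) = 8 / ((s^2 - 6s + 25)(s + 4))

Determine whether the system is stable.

The poles can be read from the denominator factors: s = 3 ± 4j, -4.
Since the pole(s) at s = 3 + 4j, 3 - 4j lie in the right half-plane, the system is unstable.

unstable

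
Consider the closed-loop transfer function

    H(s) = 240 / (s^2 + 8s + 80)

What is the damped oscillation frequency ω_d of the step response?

Comparing s^2 + 8s + 80 to s^2 + 2ζωₙs + ωₙ²: ωₙ = √80 ≈ 8.944 rad/s and ζ = 8/(2·√80) ≈ 0.4472.
ζωₙ = 8/2 = 4, so ω_d = ωₙ√(1−ζ²) = √(ωₙ² − (ζωₙ)²) = √(80 − 4²) = √64 = 8 rad/s.

ω_d = 8 rad/s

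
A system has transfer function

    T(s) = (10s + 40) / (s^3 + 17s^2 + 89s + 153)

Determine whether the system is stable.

The denominator s^3 + 17s^2 + 89s + 153 factors as (s^2 + 8s + 17)(s + 9), giving poles at s = -4 ± j, -9.
Since all poles lie strictly in the left half-plane, the system is stable.

stable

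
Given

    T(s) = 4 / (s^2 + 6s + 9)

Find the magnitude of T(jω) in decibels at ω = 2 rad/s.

|T(j2)|_dB ≈ -10.2 dB

Substitute s = j2: numerator = 4, denominator = 5 + j12.
|T(j2)| = |4| / |5 + j12| = 4 / 13 ≈ 0.3077.
In decibels: 20·log₁₀(0.3077) ≈ -10.2 dB.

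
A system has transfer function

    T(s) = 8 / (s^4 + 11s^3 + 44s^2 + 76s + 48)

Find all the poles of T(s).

The poles are the roots of the denominator s^4 + 11s^3 + 44s^2 + 76s + 48 = 0.
Trying s = -4: the polynomial evaluates to 0, so (s + 4) is a factor.
Dividing out leaves s^3 + 7s^2 + 16s + 12 = 0.
This factors further as (s + 3)(s + 2)^2 = 0.

s = -4, -3, -2, -2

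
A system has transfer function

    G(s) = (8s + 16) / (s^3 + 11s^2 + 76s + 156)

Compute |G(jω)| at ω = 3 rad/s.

|G(j3)| ≈ 0.1381

Substitute s = j3: numerator = 16 + j24, denominator = 57 + j201.
|G(j3)| = |16 + j24| / |57 + j201| = 28.844 / 208.93 ≈ 0.1381.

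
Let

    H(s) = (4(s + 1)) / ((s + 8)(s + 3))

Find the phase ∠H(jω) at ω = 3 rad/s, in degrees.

At s = j3: numerator = 4 + j12, denominator = 15 + j33.
∠H = ∠num − ∠den = 71.565° − (65.556°) = 6.009°.

∠H(j3) ≈ 6.009°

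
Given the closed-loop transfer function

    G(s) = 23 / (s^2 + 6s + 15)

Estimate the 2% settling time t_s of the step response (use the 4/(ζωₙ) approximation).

t_s ≈ 1.333 s

Comparing s^2 + 6s + 15 to s^2 + 2ζωₙs + ωₙ²: ωₙ = √15 ≈ 3.873 rad/s and ζ = 6/(2·√15) ≈ 0.7746.
ζωₙ = 6/2 = 3, so t_s ≈ 4/(ζωₙ) = 4/3 ≈ 1.333 s.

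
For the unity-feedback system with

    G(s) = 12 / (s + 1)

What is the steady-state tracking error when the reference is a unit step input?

e_ss = 0.07692

G(s) has no poles at the origin.
This is a Type 0 system. Kp = lim_{s→0} G(s) = 12/1.
e_ss = 1/(1 + Kp) = 1/(1 + 12) = 1/13 ≈ 0.07692.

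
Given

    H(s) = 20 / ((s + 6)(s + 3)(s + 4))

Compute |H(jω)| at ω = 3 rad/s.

Substitute s = j3: numerator = 20, denominator = -45 + j135.
|H(j3)| = |20| / |-45 + j135| = 20 / 142.30 ≈ 0.1405.

|H(j3)| ≈ 0.1405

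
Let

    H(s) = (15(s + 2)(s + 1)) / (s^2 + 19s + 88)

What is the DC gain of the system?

H(0) = 15/44 ≈ 0.3409

Set s = 0: H(0) = (30) / (88) = 15/44.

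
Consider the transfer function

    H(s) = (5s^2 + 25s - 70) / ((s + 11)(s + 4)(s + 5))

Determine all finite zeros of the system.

Set the numerator to zero: 5s^2 + 25s - 70 = 0, i.e. 5·(s^2 + 5s - 14) = 0.
Factoring: (s + 7)(s - 2) = 0.

s = -7, 2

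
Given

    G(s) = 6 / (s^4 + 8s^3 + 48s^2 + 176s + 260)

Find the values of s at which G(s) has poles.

The poles are the roots of the denominator s^4 + 8s^3 + 48s^2 + 176s + 260 = 0.
No real roots exist; factor into two real quadratics: (s^2 + 2s + 26)(s^2 + 6s + 10) = 0.
Each quadratic gives a conjugate pair via the quadratic formula.

s = -1 + 5j, -1 - 5j, -3 + j, -3 - j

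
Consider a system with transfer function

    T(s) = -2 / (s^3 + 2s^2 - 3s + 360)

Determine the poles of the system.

The poles are the roots of the denominator s^3 + 2s^2 - 3s + 360 = 0.
Trying s = -8: the polynomial evaluates to 0, so (s + 8) is a factor.
Dividing out leaves s^2 - 6s + 45 = 0.
The quadratic formula then gives s = 3 ± 6j.

s = 3 + 6j, 3 - 6j, -8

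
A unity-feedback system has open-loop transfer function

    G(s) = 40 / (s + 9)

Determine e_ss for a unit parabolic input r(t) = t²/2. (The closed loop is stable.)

e_ss = ∞

G(s) has no poles at the origin.
This is a Type 0 system; Ka = lim_{s→0} s^2·G(s) = 0, so the steady-state error for a parabola input is infinite.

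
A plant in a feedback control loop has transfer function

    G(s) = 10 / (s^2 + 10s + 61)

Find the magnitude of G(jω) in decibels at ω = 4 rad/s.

|G(j4)|_dB ≈ -15.6 dB

Substitute s = j4: numerator = 10, denominator = 45 + j40.
|G(j4)| = |10| / |45 + j40| = 10 / 60.208 ≈ 0.1661.
In decibels: 20·log₁₀(0.1661) ≈ -15.6 dB.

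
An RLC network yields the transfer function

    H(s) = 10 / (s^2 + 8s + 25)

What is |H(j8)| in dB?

|H(j8)|_dB ≈ -17.5 dB

Substitute s = j8: numerator = 10, denominator = -39 + j64.
|H(j8)| = |10| / |-39 + j64| = 10 / 74.947 ≈ 0.1334.
In decibels: 20·log₁₀(0.1334) ≈ -17.5 dB.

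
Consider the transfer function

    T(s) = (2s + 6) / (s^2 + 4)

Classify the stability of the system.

marginally stable

The denominator s^2 + 4 factors as (s^2 + 4), giving poles at s = ±2j.
Since the simple pole(s) at s = ±2j lie on the jω-axis with none in the right half-plane, the system is marginally stable.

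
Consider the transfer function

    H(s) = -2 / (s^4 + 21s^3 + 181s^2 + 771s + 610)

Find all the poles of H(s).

The poles are the roots of the denominator s^4 + 21s^3 + 181s^2 + 771s + 610 = 0.
Trying s = -1: the polynomial evaluates to 0, so (s + 1) is a factor.
Dividing out leaves s^3 + 20s^2 + 161s + 610 = 0.
This factors further as (s^2 + 10s + 61)(s + 10) = 0.

s = -5 ± 6j, -1, -10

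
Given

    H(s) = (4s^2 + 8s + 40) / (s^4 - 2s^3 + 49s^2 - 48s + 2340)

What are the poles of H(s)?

The poles are the roots of the denominator s^4 - 2s^3 + 49s^2 - 48s + 2340 = 0.
No real roots exist; factor into two real quadratics: (s^2 - 8s + 52)(s^2 + 6s + 45) = 0.
Each quadratic gives a conjugate pair via the quadratic formula.

s = 4 + 6j, 4 - 6j, -3 + 6j, -3 - 6j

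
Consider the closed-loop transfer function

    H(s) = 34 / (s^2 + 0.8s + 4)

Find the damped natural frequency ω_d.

Comparing s^2 + 0.8s + 4 to s^2 + 2ζωₙs + ωₙ²: ωₙ = 2 rad/s and ζ = 0.8/(2·2) = 0.2.
ζωₙ = 0.8/2 = 0.4, so ω_d = ωₙ√(1−ζ²) = √(ωₙ² − (ζωₙ)²) = √(4 − 0.4²) = √3.84 ≈ 1.960 rad/s.

ω_d ≈ 1.960 rad/s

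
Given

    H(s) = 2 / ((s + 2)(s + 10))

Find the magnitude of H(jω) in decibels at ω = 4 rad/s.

|H(j4)|_dB ≈ -27.6 dB

Substitute s = j4: numerator = 2, denominator = 4 + j48.
|H(j4)| = |2| / |4 + j48| = 2 / 48.166 ≈ 0.04152.
In decibels: 20·log₁₀(0.04152) ≈ -27.6 dB.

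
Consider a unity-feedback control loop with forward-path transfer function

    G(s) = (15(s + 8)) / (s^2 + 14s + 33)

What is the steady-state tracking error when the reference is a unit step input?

G(s) has no poles at the origin.
This is a Type 0 system. Kp = lim_{s→0} G(s) = 120/33 = 40/11.
e_ss = 1/(1 + Kp) = 1/(1 + 40/11) = 11/51 ≈ 0.2157.

e_ss = 0.2157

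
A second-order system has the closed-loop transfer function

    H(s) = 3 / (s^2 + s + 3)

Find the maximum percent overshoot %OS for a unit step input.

%OS ≈ 38.8%

Comparing s^2 + s + 3 to s^2 + 2ζωₙs + ωₙ²: ωₙ = √3 ≈ 1.732 rad/s and ζ = 1/(2·√3) ≈ 0.2887.
%OS = 100·exp(−πζ/√(1−ζ²)) = 100·exp(−π·0.2887/√(1−0.2887²)) ≈ 38.8%.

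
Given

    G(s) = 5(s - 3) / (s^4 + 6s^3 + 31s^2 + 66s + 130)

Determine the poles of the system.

s = -1 + 3j, -1 - 3j, -2 + 3j, -2 - 3j

The poles are the roots of the denominator s^4 + 6s^3 + 31s^2 + 66s + 130 = 0.
No real roots exist; factor into two real quadratics: (s^2 + 2s + 10)(s^2 + 4s + 13) = 0.
Each quadratic gives a conjugate pair via the quadratic formula.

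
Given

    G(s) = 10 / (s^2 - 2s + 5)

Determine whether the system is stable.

The denominator s^2 - 2s + 5 factors as (s^2 - 2s + 5), giving poles at s = 1 ± 2j.
Since the pole(s) at s = 1 ± 2j lie in the right half-plane, the system is unstable.

unstable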